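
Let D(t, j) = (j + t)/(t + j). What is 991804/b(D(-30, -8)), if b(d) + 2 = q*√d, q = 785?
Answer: 991804/783 ≈ 1266.7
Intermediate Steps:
D(t, j) = 1 (D(t, j) = (j + t)/(j + t) = 1)
b(d) = -2 + 785*√d
991804/b(D(-30, -8)) = 991804/(-2 + 785*√1) = 991804/(-2 + 785*1) = 991804/(-2 + 785) = 991804/783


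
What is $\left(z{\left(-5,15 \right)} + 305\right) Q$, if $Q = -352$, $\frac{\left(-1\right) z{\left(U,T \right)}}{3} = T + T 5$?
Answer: $-12320$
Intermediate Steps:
$z{\left(U,T \right)} = - 18 T$ ($z{\left(U,T \right)} = - 3 \left(T + T 5\right) = - 3 \left(T + 5 T\right) = - 3 \cdot 6 T = - 18 T$)
$\left(z{\left(-5,15 \right)} + 305\right) Q = \left(\left(-18\right) 15 + 305\right) \left(-352\right) = \left(-270 + 305\right) \left(-352\right) = 35 \left(-352\right) = -12320$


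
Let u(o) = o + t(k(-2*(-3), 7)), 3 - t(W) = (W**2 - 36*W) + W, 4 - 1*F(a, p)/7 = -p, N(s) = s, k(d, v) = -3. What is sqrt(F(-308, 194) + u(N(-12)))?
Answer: sqrt(1263) ≈ 35.539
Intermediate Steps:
F(a, p) = 28 + 7*p (F(a, p) = 28 - (-7)*p = 28 + 7*p)
t(W) = 3 - W**2 + 35*W (t(W) = 3 - ((W**2 - 36*W) + W) = 3 - (W**2 - 35*W) = 3 + (-W**2 + 35*W) = 3 - W**2 + 35*W)
u(o) = -111 + o (u(o) = o + (3 - 1*(-3)**2 + 35*(-3)) = o + (3 - 1*9 - 105) = o + (3 - 9 - 105) = o - 111 = -111 + o)
sqrt(F(-308, 194) + u(N(-12))) = sqrt((28 + 7*194) + (-111 - 12)) = sqrt((28 + 1358) - 123) = sqrt(1386 - 123) = sqrt(1263)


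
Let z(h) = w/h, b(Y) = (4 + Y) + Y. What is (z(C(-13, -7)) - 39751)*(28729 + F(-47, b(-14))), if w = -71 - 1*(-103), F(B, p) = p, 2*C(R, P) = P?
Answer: -7989204305/7 ≈ -1.1413e+9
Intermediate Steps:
C(R, P) = P/2
b(Y) = 4 + 2*Y
w = 32 (w = -71 + 103 = 32)
z(h) = 32/h
(z(C(-13, -7)) - 39751)*(28729 + F(-47, b(-14))) = (32/(((1/2)*(-7))) - 39751)*(28729 + (4 + 2*(-14))) = (32/(-7/2) - 39751)*(28729 + (4 - 28)) = (32*(-2/7) - 39751)*(28729 - 24) = (-64/7 - 39751)*28705 = -278321/7*28705 = -7989204305/7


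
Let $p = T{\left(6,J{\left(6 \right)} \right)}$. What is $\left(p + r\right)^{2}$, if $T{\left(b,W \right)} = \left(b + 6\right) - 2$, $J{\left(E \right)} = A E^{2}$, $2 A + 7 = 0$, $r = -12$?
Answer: $4$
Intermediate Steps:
$A = - \frac{7}{2}$ ($A = - \frac{7}{2} + \frac{1}{2} \cdot 0 = - \frac{7}{2} + 0 = - \frac{7}{2} \approx -3.5$)
$J{\left(E \right)} = - \frac{7 E^{2}}{2}$
$T{\left(b,W \right)} = 4 + b$ ($T{\left(b,W \right)} = \left(6 + b\right) - 2 = 4 + b$)
$p = 10$ ($p = 4 + 6 = 10$)
$\left(p + r\right)^{2} = \left(10 - 12\right)^{2} = \left(-2\right)^{2} = 4$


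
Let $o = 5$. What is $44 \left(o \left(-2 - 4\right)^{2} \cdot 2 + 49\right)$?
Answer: $17996$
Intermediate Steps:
$44 \left(o \left(-2 - 4\right)^{2} \cdot 2 + 49\right) = 44 \left(5 \left(-2 - 4\right)^{2} \cdot 2 + 49\right) = 44 \left(5 \left(-6\right)^{2} \cdot 2 + 49\right) = 44 \left(5 \cdot 36 \cdot 2 + 49\right) = 44 \left(180 \cdot 2 + 49\right) = 44 \left(360 + 49\right) = 44 \cdot 409 = 17996$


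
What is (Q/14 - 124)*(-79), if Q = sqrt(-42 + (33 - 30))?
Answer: 9796 - 79*I*sqrt(39)/14 ≈ 9796.0 - 35.24*I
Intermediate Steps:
Q = I*sqrt(39) (Q = sqrt(-42 + 3) = sqrt(-39) = I*sqrt(39) ≈ 6.245*I)
(Q/14 - 124)*(-79) = ((I*sqrt(39))/14 - 124)*(-79) = ((I*sqrt(39))*(1/14) - 124)*(-79) = (I*sqrt(39)/14 - 124)*(-79) = (-124 + I*sqrt(39)/14)*(-79) = 9796 - 79*I*sqrt(39)/14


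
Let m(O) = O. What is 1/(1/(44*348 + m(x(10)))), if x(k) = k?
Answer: 15322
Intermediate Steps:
1/(1/(44*348 + m(x(10)))) = 1/(1/(44*348 + 10)) = 1/(1/(15312 + 10)) = 1/(1/15322) = 15322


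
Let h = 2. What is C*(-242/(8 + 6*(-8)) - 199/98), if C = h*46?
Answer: 90597/245 ≈ 369.78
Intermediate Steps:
C = 92 (C = 2*46 = 92)
C*(-242/(8 + 6*(-8)) - 199/98) = 92*(-242/(8 + 6*(-8)) - 199/98) = 92*(-242/(8 - 48) - 199*1/98) = 92*(-242/(-40) - 199/98) = 92*(-242*(-1/40) - 199/98) = 92*(121/20 - 199/98) = 92*(3939/980) = 90597/245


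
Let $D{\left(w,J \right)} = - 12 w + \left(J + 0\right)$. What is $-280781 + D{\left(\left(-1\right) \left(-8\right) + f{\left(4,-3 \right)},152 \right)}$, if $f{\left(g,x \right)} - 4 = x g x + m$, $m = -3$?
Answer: $-281169$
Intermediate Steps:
$f{\left(g,x \right)} = 1 + g x^{2}$ ($f{\left(g,x \right)} = 4 + \left(x g x - 3\right) = 4 + \left(g x x - 3\right) = 4 + \left(g x^{2} - 3\right) = 4 + \left(-3 + g x^{2}\right) = 1 + g x^{2}$)
$D{\left(w,J \right)} = J - 12 w$ ($D{\left(w,J \right)} = - 12 w + J = J - 12 w$)
$-280781 + D{\left(\left(-1\right) \left(-8\right) + f{\left(4,-3 \right)},152 \right)} = -280781 + \left(152 - 12 \left(\left(-1\right) \left(-8\right) + \left(1 + 4 \left(-3\right)^{2}\right)\right)\right) = -280781 + \left(152 - 12 \left(8 + \left(1 + 4 \cdot 9\right)\right)\right) = -280781 + \left(152 - 12 \left(8 + \left(1 + 36\right)\right)\right) = -280781 + \left(152 - 12 \left(8 + 37\right)\right) = -280781 + \left(152 - 540\right) = -280781 - 388 = -281169$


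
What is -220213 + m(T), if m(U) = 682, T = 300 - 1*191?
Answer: -219531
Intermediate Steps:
T = 109 (T = 300 - 191 = 109)
-220213 + m(T) = -220213 + 682 = -219531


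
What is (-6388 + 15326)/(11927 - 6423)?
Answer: 4469/2752 ≈ 1.6239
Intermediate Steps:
(-6388 + 15326)/(11927 - 6423) = 8938/5504 = 8938*(1/5504) = 4469/2752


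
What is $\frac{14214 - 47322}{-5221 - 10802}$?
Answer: $\frac{11036}{5341} \approx 2.0663$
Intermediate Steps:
$\frac{14214 - 47322}{-5221 - 10802} = - \frac{33108}{-16023} = \left(-33108\right) \left(- \frac{1}{16023}\right) = \frac{11036}{5341}$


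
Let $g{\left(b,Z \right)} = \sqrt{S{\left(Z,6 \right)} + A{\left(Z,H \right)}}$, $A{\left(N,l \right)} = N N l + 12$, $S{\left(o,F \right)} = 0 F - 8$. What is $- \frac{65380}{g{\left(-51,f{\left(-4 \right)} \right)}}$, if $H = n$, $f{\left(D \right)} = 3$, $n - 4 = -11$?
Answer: $\frac{65380 i \sqrt{59}}{59} \approx 8511.8 i$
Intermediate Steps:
$n = -7$ ($n = 4 - 11 = -7$)
$S{\left(o,F \right)} = -8$ ($S{\left(o,F \right)} = 0 - 8 = -8$)
$H = -7$
$A{\left(N,l \right)} = 12 + l N^{2}$ ($A{\left(N,l \right)} = N^{2} l + 12 = l N^{2} + 12 = 12 + l N^{2}$)
$g{\left(b,Z \right)} = \sqrt{4 - 7 Z^{2}}$ ($g{\left(b,Z \right)} = \sqrt{-8 - \left(-12 + 7 Z^{2}\right)} = \sqrt{4 - 7 Z^{2}}$)
$- \frac{65380}{g{\left(-51,f{\left(-4 \right)} \right)}} = - \frac{65380}{\sqrt{4 - 7 \cdot 3^{2}}} = - \frac{65380}{\sqrt{4 - 63}} = - \frac{65380}{\sqrt{-59}} = - \frac{65380}{i \sqrt{59}} = - 65380 \left(- \frac{i \sqrt{59}}{59}\right) = \frac{65380 i \sqrt{59}}{59}$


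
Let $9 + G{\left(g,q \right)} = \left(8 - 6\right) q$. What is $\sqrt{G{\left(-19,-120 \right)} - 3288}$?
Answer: $3 i \sqrt{393} \approx 59.473 i$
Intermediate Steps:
$G{\left(g,q \right)} = -9 + 2 q$ ($G{\left(g,q \right)} = -9 + \left(8 - 6\right) q = -9 + 2 q$)
$\sqrt{G{\left(-19,-120 \right)} - 3288} = \sqrt{\left(-9 + 2 \left(-120\right)\right) - 3288} = \sqrt{\left(-9 - 240\right) - 3288} = \sqrt{-249 - 3288} = \sqrt{-3537} = 3 i \sqrt{393}$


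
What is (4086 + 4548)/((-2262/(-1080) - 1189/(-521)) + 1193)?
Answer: 809696520/112289977 ≈ 7.2108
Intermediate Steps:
(4086 + 4548)/((-2262/(-1080) - 1189/(-521)) + 1193) = 8634/((-2262*(-1/1080) - 1189*(-1/521)) + 1193) = 8634/((377/180 + 1189/521) + 1193) = 8634/(410437/93780 + 1193) = 8634/(112289977/93780) = 8634*(93780/112289977) = 809696520/112289977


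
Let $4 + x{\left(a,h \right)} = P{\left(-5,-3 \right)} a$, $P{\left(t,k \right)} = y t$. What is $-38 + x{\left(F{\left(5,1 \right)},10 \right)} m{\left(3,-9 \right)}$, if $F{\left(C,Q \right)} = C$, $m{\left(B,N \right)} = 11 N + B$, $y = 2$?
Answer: $5146$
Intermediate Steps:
$m{\left(B,N \right)} = B + 11 N$
$P{\left(t,k \right)} = 2 t$
$x{\left(a,h \right)} = -4 - 10 a$ ($x{\left(a,h \right)} = -4 + 2 \left(-5\right) a = -4 - 10 a$)
$-38 + x{\left(F{\left(5,1 \right)},10 \right)} m{\left(3,-9 \right)} = -38 + \left(-4 - 50\right) \left(3 + 11 \left(-9\right)\right) = -38 + \left(-4 - 50\right) \left(3 - 99\right) = -38 - -5184 = -38 + 5184 = 5146$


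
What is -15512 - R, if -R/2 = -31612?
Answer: -78736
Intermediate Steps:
R = 63224 (R = -2*(-31612) = 63224)
-15512 - R = -15512 - 1*63224 = -15512 - 63224 = -78736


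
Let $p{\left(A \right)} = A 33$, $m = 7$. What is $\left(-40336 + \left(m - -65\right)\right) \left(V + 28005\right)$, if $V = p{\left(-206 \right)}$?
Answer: $-853878648$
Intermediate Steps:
$p{\left(A \right)} = 33 A$
$V = -6798$ ($V = 33 \left(-206\right) = -6798$)
$\left(-40336 + \left(m - -65\right)\right) \left(V + 28005\right) = \left(-40336 + \left(7 - -65\right)\right) \left(-6798 + 28005\right) = \left(-40336 + \left(7 + 65\right)\right) 21207 = \left(-40336 + 72\right) 21207 = \left(-40264\right) 21207 = -853878648$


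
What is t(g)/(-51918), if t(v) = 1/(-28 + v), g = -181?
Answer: 1/10850862 ≈ 9.2159e-8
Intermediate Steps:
t(g)/(-51918) = 1/(-28 - 181*(-51918)) = -1/51918/(-209) = -1/209*(-1/51918) = 1/10850862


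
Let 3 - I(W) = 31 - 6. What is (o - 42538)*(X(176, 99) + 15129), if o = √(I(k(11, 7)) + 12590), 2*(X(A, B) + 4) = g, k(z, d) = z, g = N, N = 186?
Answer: -647343284 + 30436*√3142 ≈ -6.4564e+8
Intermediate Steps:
g = 186
I(W) = -22 (I(W) = 3 - (31 - 6) = 3 - 1*25 = 3 - 25 = -22)
X(A, B) = 89 (X(A, B) = -4 + (½)*186 = -4 + 93 = 89)
o = 2*√3142 (o = √(-22 + 12590) = √12568 = 2*√3142 ≈ 112.11)
(o - 42538)*(X(176, 99) + 15129) = (2*√3142 - 42538)*(89 + 15129) = (-42538 + 2*√3142)*15218 = -647343284 + 30436*√3142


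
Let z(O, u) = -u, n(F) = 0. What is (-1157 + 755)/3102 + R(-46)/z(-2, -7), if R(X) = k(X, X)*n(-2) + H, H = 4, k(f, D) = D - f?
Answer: 1599/3619 ≈ 0.44183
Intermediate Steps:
R(X) = 4 (R(X) = (X - X)*0 + 4 = 0*0 + 4 = 0 + 4 = 4)
(-1157 + 755)/3102 + R(-46)/z(-2, -7) = (-1157 + 755)/3102 + 4/((-1*(-7))) = -402*1/3102 + 4/7 = -67/517 + 4*(⅐) = -67/517 + 4/7 = 1599/3619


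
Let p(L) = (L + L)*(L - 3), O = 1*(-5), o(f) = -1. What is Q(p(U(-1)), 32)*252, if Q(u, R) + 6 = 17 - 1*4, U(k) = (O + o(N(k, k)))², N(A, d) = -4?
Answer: 1764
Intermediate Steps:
O = -5
U(k) = 36 (U(k) = (-5 - 1)² = (-6)² = 36)
p(L) = 2*L*(-3 + L) (p(L) = (2*L)*(-3 + L) = 2*L*(-3 + L))
Q(u, R) = 7 (Q(u, R) = -6 + (17 - 1*4) = -6 + (17 - 4) = -6 + 13 = 7)
Q(p(U(-1)), 32)*252 = 7*252 = 1764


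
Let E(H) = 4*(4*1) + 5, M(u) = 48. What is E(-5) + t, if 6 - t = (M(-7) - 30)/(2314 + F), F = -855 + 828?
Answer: 61731/2287 ≈ 26.992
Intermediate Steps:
F = -27
E(H) = 21 (E(H) = 4*4 + 5 = 16 + 5 = 21)
t = 13704/2287 (t = 6 - (48 - 30)/(2314 - 27) = 6 - 18/2287 = 13704/2287 ≈ 5.9921)
E(-5) + t = 21 + 13704/2287 = 61731/2287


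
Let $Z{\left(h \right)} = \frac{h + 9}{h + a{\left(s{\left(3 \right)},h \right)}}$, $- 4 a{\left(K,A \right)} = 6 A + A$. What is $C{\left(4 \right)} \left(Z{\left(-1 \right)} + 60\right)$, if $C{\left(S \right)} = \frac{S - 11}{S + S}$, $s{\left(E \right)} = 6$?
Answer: $- \frac{371}{6} \approx -61.833$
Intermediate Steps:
$a{\left(K,A \right)} = - \frac{7 A}{4}$ ($a{\left(K,A \right)} = - \frac{6 A + A}{4} = - \frac{7 A}{4}$)
$C{\left(S \right)} = \frac{-11 + S}{2 S}$
$Z{\left(h \right)} = - \frac{4 \left(9 + h\right)}{3 h}$ ($Z{\left(h \right)} = \frac{h + 9}{h - \frac{7 h}{4}} = \frac{9 + h}{\left(- \frac{3}{4}\right) h} = \left(9 + h\right) \left(- \frac{4}{3 h}\right) = - \frac{4 \left(9 + h\right)}{3 h}$)
$C{\left(4 \right)} \left(Z{\left(-1 \right)} + 60\right) = \frac{-11 + 4}{2 \cdot 4} \left(\left(- \frac{4}{3} - \frac{12}{-1}\right) + 60\right) = \frac{1}{2} \cdot \frac{1}{4} \left(-7\right) \left(\left(- \frac{4}{3} - -12\right) + 60\right) = - \frac{7 \left(\left(- \frac{4}{3} + 12\right) + 60\right)}{8} = - \frac{7 \left(\frac{32}{3} + 60\right)}{8} = \left(- \frac{7}{8}\right) \frac{212}{3} = - \frac{371}{6}$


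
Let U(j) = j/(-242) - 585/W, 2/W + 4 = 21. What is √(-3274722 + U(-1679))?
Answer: I*√396842195/11 ≈ 1811.0*I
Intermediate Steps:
W = 2/17 (W = 2/(-4 + 21) = 2/17 ≈ 0.11765)
U(j) = -9945/2 - j/242 (U(j) = j/(-242) - 585/2/17 = j*(-1/242) - 585*17/2 = -j/242 - 9945/2 = -9945/2 - j/242)
√(-3274722 + U(-1679)) = √(-3274722 + (-9945/2 - 1/242*(-1679))) = √(-3274722 + (-9945/2 + 1679/242)) = √(-3274722 - 600833/121) = √(-396842195/121) = I*√396842195/11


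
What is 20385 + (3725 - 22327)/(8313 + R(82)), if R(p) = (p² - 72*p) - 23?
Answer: 92844374/4555 ≈ 20383.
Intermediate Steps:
R(p) = -23 + p² - 72*p
20385 + (3725 - 22327)/(8313 + R(82)) = 20385 + (3725 - 22327)/(8313 + (-23 + 82² - 72*82)) = 20385 - 18602/(8313 + (-23 + 6724 - 5904)) = 20385 - 18602/(8313 + 797) = 20385 - 18602/9110 = 20385 - 18602*1/9110 = 20385 - 9301/4555 = 92844374/4555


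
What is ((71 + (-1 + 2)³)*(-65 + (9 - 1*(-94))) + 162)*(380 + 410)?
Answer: 2289420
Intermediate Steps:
((71 + (-1 + 2)³)*(-65 + (9 - 1*(-94))) + 162)*(380 + 410) = ((71 + 1³)*(-65 + (9 + 94)) + 162)*790 = ((71 + 1)*(-65 + 103) + 162)*790 = (72*38 + 162)*790 = (2736 + 162)*790 = 2898*790 = 2289420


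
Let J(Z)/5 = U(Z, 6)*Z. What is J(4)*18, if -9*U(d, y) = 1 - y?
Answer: 200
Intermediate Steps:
U(d, y) = -1/9 + y/9 (U(d, y) = -(1 - y)/9 = -1/9 + y/9)
J(Z) = 25*Z/9 (J(Z) = 5*((-1/9 + (1/9)*6)*Z) = 5*((-1/9 + 2/3)*Z) = 5*(5*Z/9) = 25*Z/9)
J(4)*18 = ((25/9)*4)*18 = (100/9)*18 = 200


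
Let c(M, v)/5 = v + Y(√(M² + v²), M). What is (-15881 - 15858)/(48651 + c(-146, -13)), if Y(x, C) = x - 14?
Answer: -1539849324/2353265131 + 158695*√21485/2353265131 ≈ -0.64446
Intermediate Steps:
Y(x, C) = -14 + x
c(M, v) = -70 + 5*v + 5*√(M² + v²) (c(M, v) = 5*(v + (-14 + √(M² + v²))) = 5*(-14 + v + √(M² + v²)) = -70 + 5*v + 5*√(M² + v²))
(-15881 - 15858)/(48651 + c(-146, -13)) = (-15881 - 15858)/(48651 + (-70 + 5*(-13) + 5*√((-146)² + (-13)²))) = -31739/(48651 + (-70 - 65 + 5*√(21316 + 169))) = -31739/(48651 + (-70 - 65 + 5*√21485)) = -31739/(48651 + (-135 + 5*√21485)) = -31739/(48516 + 5*√21485)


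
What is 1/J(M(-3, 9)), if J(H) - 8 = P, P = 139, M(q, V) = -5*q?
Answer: 1/147 ≈ 0.0068027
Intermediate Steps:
J(H) = 147 (J(H) = 8 + 139 = 147)
1/J(M(-3, 9)) = 1/147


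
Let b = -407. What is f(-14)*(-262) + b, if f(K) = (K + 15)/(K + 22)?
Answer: -1759/4 ≈ -439.75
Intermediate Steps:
f(K) = (15 + K)/(22 + K)
f(-14)*(-262) + b = ((15 - 14)/(22 - 14))*(-262) - 407 = (1/8)*(-262) - 407 = ((⅛)*1)*(-262) - 407 = (⅛)*(-262) - 407 = -131/4 - 407 = -1759/4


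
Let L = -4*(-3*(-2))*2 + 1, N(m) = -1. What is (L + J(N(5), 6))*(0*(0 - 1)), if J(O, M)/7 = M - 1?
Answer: 0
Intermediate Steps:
L = -47 (L = -24*2 + 1 = -4*12 + 1 = -48 + 1 = -47)
J(O, M) = -7 + 7*M (J(O, M) = 7*(M - 1) = 7*(-1 + M) = -7 + 7*M)
(L + J(N(5), 6))*(0*(0 - 1)) = (-47 + (-7 + 7*6))*(0*(0 - 1)) = (-47 + (-7 + 42))*(0*(-1)) = (-47 + 35)*0 = -12*0 = 0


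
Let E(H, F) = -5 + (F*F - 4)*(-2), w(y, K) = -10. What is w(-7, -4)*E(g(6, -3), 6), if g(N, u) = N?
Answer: 690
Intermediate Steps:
E(H, F) = 3 - 2*F² (E(H, F) = -5 + (F² - 4)*(-2) = -5 + (-4 + F²)*(-2) = -5 + (8 - 2*F²) = 3 - 2*F²)
w(-7, -4)*E(g(6, -3), 6) = -10*(3 - 2*6²) = -10*(3 - 2*36) = -10*(3 - 72) = -10*(-69) = 690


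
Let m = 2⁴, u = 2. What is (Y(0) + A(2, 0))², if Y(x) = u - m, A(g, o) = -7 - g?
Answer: 529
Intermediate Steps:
m = 16
Y(x) = -14 (Y(x) = 2 - 1*16 = 2 - 16 = -14)
(Y(0) + A(2, 0))² = (-14 + (-7 - 1*2))² = (-14 + (-7 - 2))² = (-14 - 9)² = (-23)² = 529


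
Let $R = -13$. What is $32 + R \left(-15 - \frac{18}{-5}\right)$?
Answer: $\frac{901}{5} \approx 180.2$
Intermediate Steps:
$32 + R \left(-15 - \frac{18}{-5}\right) = 32 - 13 \left(-15 - \frac{18}{-5}\right) = 32 - 13 \left(-15 - 18 \left(- \frac{1}{5}\right)\right) = 32 - 13 \left(-15 - - \frac{18}{5}\right) = 32 - 13 \left(-15 + \frac{18}{5}\right) = 32 - - \frac{741}{5} = 32 + \frac{741}{5} = \frac{901}{5}$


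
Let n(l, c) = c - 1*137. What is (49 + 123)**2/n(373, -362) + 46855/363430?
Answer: -2145666495/36270314 ≈ -59.158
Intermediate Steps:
n(l, c) = -137 + c (n(l, c) = c - 137 = -137 + c)
(49 + 123)**2/n(373, -362) + 46855/363430 = (49 + 123)**2/(-137 - 362) + 46855/363430 = 172**2/(-499) + 46855*(1/363430) = 29584*(-1/499) + 9371/72686 = -29584/499 + 9371/72686 = -2145666495/36270314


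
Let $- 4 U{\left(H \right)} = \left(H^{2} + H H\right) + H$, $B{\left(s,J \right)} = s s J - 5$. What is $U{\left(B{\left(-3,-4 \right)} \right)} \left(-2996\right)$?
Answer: $2487429$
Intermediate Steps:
$B{\left(s,J \right)} = -5 + J s^{2}$ ($B{\left(s,J \right)} = s^{2} J - 5 = J s^{2} - 5 = -5 + J s^{2}$)
$U{\left(H \right)} = - \frac{H^{2}}{2} - \frac{H}{4}$ ($U{\left(H \right)} = - \frac{\left(H^{2} + H H\right) + H}{4} = - \frac{\left(H^{2} + H^{2}\right) + H}{4} = - \frac{2 H^{2} + H}{4} = - \frac{H + 2 H^{2}}{4} = - \frac{H^{2}}{2} - \frac{H}{4}$)
$U{\left(B{\left(-3,-4 \right)} \right)} \left(-2996\right) = - \frac{\left(-5 - 4 \left(-3\right)^{2}\right) \left(1 + 2 \left(-5 - 4 \left(-3\right)^{2}\right)\right)}{4} \left(-2996\right) = - \frac{\left(-5 - 36\right) \left(1 + 2 \left(-5 - 36\right)\right)}{4} \left(-2996\right) = \left(- \frac{1}{4}\right) \left(-41\right) \left(1 + 2 \left(-41\right)\right) \left(-2996\right) = \left(- \frac{1}{4}\right) \left(-41\right) \left(1 - 82\right) \left(-2996\right) = \left(- \frac{1}{4}\right) \left(-41\right) \left(-81\right) \left(-2996\right) = \left(- \frac{3321}{4}\right) \left(-2996\right) = 2487429$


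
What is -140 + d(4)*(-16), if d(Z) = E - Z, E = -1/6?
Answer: -220/3 ≈ -73.333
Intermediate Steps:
E = -⅙ (E = -1*⅙ = -⅙ ≈ -0.16667)
d(Z) = -⅙ - Z
-140 + d(4)*(-16) = -140 + (-⅙ - 1*4)*(-16) = -140 + (-⅙ - 4)*(-16) = -140 - 25/6*(-16) = -140 + 200/3 = -220/3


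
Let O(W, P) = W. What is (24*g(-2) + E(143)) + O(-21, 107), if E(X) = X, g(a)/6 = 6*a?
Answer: -1606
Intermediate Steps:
g(a) = 36*a (g(a) = 6*(6*a) = 36*a)
(24*g(-2) + E(143)) + O(-21, 107) = (24*(36*(-2)) + 143) - 21 = (24*(-72) + 143) - 21 = (-1728 + 143) - 21 = -1585 - 21 = -1606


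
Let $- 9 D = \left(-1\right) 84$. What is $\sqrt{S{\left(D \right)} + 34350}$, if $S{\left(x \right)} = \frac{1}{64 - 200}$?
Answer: $\frac{23 \sqrt{300254}}{68} \approx 185.34$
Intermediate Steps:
$D = \frac{28}{3}$ ($D = - \frac{\left(-1\right) 84}{9} = \left(- \frac{1}{9}\right) \left(-84\right) = \frac{28}{3} \approx 9.3333$)
$S{\left(x \right)} = - \frac{1}{136}$ ($S{\left(x \right)} = \frac{1}{-136} = - \frac{1}{136}$)
$\sqrt{S{\left(D \right)} + 34350} = \sqrt{- \frac{1}{136} + 34350} = \sqrt{\frac{4671599}{136}} = \frac{23 \sqrt{300254}}{68}$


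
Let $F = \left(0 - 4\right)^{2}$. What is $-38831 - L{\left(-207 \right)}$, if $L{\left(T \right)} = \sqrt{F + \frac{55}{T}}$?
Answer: $-38831 - \frac{\sqrt{74911}}{69} \approx -38835.0$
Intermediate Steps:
$F = 16$ ($F = \left(-4\right)^{2} = 16$)
$L{\left(T \right)} = \sqrt{16 + \frac{55}{T}}$
$-38831 - L{\left(-207 \right)} = -38831 - \sqrt{16 + \frac{55}{-207}} = -38831 - \sqrt{16 + 55 \left(- \frac{1}{207}\right)} = -38831 - \sqrt{16 - \frac{55}{207}} = -38831 - \sqrt{\frac{3257}{207}} = -38831 - \frac{\sqrt{74911}}{69}$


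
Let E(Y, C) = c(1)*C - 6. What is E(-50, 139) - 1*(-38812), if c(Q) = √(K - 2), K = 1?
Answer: 38806 + 139*I ≈ 38806.0 + 139.0*I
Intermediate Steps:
c(Q) = I (c(Q) = √(1 - 2) = √(-1) = I)
E(Y, C) = -6 + I*C (E(Y, C) = I*C - 6 = -6 + I*C)
E(-50, 139) - 1*(-38812) = (-6 + I*139) - 1*(-38812) = (-6 + 139*I) + 38812 = 38806 + 139*I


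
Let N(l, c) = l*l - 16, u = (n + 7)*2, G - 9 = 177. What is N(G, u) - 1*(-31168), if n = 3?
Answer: 65748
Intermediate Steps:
G = 186 (G = 9 + 177 = 186)
u = 20 (u = (3 + 7)*2 = 10*2 = 20)
N(l, c) = -16 + l² (N(l, c) = l² - 16 = -16 + l²)
N(G, u) - 1*(-31168) = (-16 + 186²) - 1*(-31168) = (-16 + 34596) + 31168 = 34580 + 31168 = 65748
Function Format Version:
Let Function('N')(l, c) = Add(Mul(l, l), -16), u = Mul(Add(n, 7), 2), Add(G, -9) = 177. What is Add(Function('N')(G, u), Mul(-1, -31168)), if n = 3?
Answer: 65748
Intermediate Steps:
G = 186 (G = Add(9, 177) = 186)
u = 20 (u = Mul(Add(3, 7), 2) = Mul(10, 2) = 20)
Function('N')(l, c) = Add(-16, Pow(l, 2)) (Function('N')(l, c) = Add(Pow(l, 2), -16) = Add(-16, Pow(l, 2)))
Add(Function('N')(G, u), Mul(-1, -31168)) = Add(Add(-16, Pow(186, 2)), Mul(-1, -31168)) = Add(Add(-16, 34596), 31168) = Add(34580, 31168) = 65748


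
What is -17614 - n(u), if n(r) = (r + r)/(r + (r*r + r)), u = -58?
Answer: -493191/28 ≈ -17614.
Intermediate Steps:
n(r) = 2*r/(r**2 + 2*r) (n(r) = (2*r)/(r + (r**2 + r)) = (2*r)/(r + (r + r**2)) = (2*r)/(r**2 + 2*r) = 2*r/(r**2 + 2*r))
-17614 - n(u) = -17614 - 2/(2 - 58) = -17614 - 2/(-56) = -17614 - 2*(-1)/56 = -17614 - 1*(-1/28) = -17614 + 1/28 = -493191/28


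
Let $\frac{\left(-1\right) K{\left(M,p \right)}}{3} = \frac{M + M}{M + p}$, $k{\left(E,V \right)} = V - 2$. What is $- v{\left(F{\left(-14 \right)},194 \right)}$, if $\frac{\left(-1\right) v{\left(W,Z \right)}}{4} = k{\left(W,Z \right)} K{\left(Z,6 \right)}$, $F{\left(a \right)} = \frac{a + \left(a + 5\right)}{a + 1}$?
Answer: $- \frac{111744}{25} \approx -4469.8$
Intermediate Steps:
$k{\left(E,V \right)} = -2 + V$
$K{\left(M,p \right)} = - \frac{6 M}{M + p}$ ($K{\left(M,p \right)} = - 3 \frac{M + M}{M + p} = - 3 \frac{2 M}{M + p} = - \frac{6 M}{M + p}$)
$F{\left(a \right)} = \frac{5 + 2 a}{1 + a}$ ($F{\left(a \right)} = \frac{a + \left(5 + a\right)}{1 + a} = \frac{5 + 2 a}{1 + a}$)
$v{\left(W,Z \right)} = \frac{24 Z \left(-2 + Z\right)}{6 + Z}$ ($v{\left(W,Z \right)} = - 4 \left(-2 + Z\right) \left(- \frac{6 Z}{Z + 6}\right) = - 4 \left(-2 + Z\right) \left(- \frac{6 Z}{6 + Z}\right) = - 4 \left(- \frac{6 Z \left(-2 + Z\right)}{6 + Z}\right) = \frac{24 Z \left(-2 + Z\right)}{6 + Z}$)
$- v{\left(F{\left(-14 \right)},194 \right)} = - \frac{24 \cdot 194 \left(-2 + 194\right)}{6 + 194} = - \frac{24 \cdot 194 \cdot 192}{200} = \left(-1\right) \frac{111744}{25} = - \frac{111744}{25}$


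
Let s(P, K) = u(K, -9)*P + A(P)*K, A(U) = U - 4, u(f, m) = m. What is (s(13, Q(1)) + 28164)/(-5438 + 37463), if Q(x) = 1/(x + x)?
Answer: 18701/21350 ≈ 0.87593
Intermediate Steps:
Q(x) = 1/(2*x)
A(U) = -4 + U
s(P, K) = -9*P + K*(-4 + P) (s(P, K) = -9*P + (-4 + P)*K = -9*P + K*(-4 + P))
(s(13, Q(1)) + 28164)/(-5438 + 37463) = ((-9*13 + ((1/2)/1)*(-4 + 13)) + 28164)/(-5438 + 37463) = ((-117 + ((1/2)*1)*9) + 28164)/32025 = ((-117 + (1/2)*9) + 28164)*(1/32025) = ((-117 + 9/2) + 28164)*(1/32025) = (-225/2 + 28164)*(1/32025) = (56103/2)*(1/32025) = 18701/21350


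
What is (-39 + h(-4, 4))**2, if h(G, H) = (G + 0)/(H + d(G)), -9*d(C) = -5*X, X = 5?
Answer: 5832225/3721 ≈ 1567.4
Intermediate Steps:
d(C) = 25/9 (d(C) = -(-5)*5/9 = -1/9*(-25) = 25/9)
h(G, H) = G/(25/9 + H) (h(G, H) = (G + 0)/(H + 25/9) = G/(25/9 + H))
(-39 + h(-4, 4))**2 = (-39 + 9*(-4)/(25 + 9*4))**2 = (-39 + 9*(-4)/(25 + 36))**2 = (-39 + 9*(-4)/61)**2 = (-39 + 9*(-4)*(1/61))**2 = (-39 - 36/61)**2 = (-2415/61)**2 = 5832225/3721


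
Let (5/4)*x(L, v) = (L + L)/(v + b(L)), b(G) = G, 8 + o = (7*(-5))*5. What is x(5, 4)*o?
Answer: -488/3 ≈ -162.67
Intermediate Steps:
o = -183 (o = -8 + (7*(-5))*5 = -8 - 35*5 = -8 - 175 = -183)
x(L, v) = 8*L/(5*(L + v)) (x(L, v) = 4*((L + L)/(v + L))/5 = 4*((2*L)/(L + v))/5 = 4*(2*L/(L + v))/5 = 8*L/(5*(L + v)))
x(5, 4)*o = ((8/5)*5/(5 + 4))*(-183) = ((8/5)*5/9)*(-183) = ((8/5)*5*(1/9))*(-183) = (8/9)*(-183) = -488/3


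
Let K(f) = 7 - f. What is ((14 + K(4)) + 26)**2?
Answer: 1849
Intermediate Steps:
((14 + K(4)) + 26)**2 = ((14 + (7 - 1*4)) + 26)**2 = ((14 + (7 - 4)) + 26)**2 = ((14 + 3) + 26)**2 = (17 + 26)**2 = 43**2 = 1849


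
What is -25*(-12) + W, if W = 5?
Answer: 305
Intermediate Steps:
-25*(-12) + W = -25*(-12) + 5 = 300 + 5 = 305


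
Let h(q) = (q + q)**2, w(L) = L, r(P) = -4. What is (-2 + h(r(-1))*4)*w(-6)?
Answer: -1524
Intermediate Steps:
h(q) = 4*q**2 (h(q) = (2*q)**2 = 4*q**2)
(-2 + h(r(-1))*4)*w(-6) = (-2 + (4*(-4)**2)*4)*(-6) = (-2 + (4*16)*4)*(-6) = (-2 + 64*4)*(-6) = (-2 + 256)*(-6) = 254*(-6) = -1524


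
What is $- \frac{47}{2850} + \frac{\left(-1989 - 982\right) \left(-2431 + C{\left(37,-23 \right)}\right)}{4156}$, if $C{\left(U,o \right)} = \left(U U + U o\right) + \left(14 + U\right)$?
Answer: $\frac{1970751296}{1480575} \approx 1331.1$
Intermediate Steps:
$C{\left(U,o \right)} = 14 + U + U^{2} + U o$ ($C{\left(U,o \right)} = \left(U^{2} + U o\right) + \left(14 + U\right) = 14 + U + U^{2} + U o$)
$- \frac{47}{2850} + \frac{\left(-1989 - 982\right) \left(-2431 + C{\left(37,-23 \right)}\right)}{4156} = - \frac{47}{2850} + \frac{\left(-1989 - 982\right) \left(-2431 + \left(14 + 37 + 37^{2} + 37 \left(-23\right)\right)\right)}{4156} = \left(-47\right) \frac{1}{2850} + - 2971 \left(-2431 + \left(14 + 37 + 1369 - 851\right)\right) \frac{1}{4156} = - \frac{47}{2850} + - 2971 \left(-2431 + 569\right) \frac{1}{4156} = - \frac{47}{2850} + \left(-2971\right) \left(-1862\right) \frac{1}{4156} = - \frac{47}{2850} + 5532002 \cdot \frac{1}{4156} = - \frac{47}{2850} + \frac{2766001}{2078} = \frac{1970751296}{1480575}$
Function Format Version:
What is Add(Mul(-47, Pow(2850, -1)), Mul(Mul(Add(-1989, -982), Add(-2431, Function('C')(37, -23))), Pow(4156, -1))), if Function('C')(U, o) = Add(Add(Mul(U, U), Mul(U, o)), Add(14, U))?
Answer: Rational(1970751296, 1480575) ≈ 1331.1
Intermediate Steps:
Function('C')(U, o) = Add(14, U, Pow(U, 2), Mul(U, o)) (Function('C')(U, o) = Add(Add(Pow(U, 2), Mul(U, o)), Add(14, U)) = Add(14, U, Pow(U, 2), Mul(U, o)))
Add(Mul(-47, Pow(2850, -1)), Mul(Mul(Add(-1989, -982), Add(-2431, Function('C')(37, -23))), Pow(4156, -1))) = Add(Mul(-47, Pow(2850, -1)), Mul(Mul(Add(-1989, -982), Add(-2431, Add(14, 37, Pow(37, 2), Mul(37, -23)))), Pow(4156, -1))) = Add(Mul(-47, Rational(1, 2850)), Mul(Mul(-2971, Add(-2431, Add(14, 37, 1369, -851))), Rational(1, 4156))) = Add(Rational(-47, 2850), Mul(Mul(-2971, Add(-2431, 569)), Rational(1, 4156))) = Add(Rational(-47, 2850), Mul(Mul(-2971, -1862), Rational(1, 4156))) = Add(Rational(-47, 2850), Mul(5532002, Rational(1, 4156))) = Add(Rational(-47, 2850), Rational(2766001, 2078)) = Rational(1970751296, 1480575)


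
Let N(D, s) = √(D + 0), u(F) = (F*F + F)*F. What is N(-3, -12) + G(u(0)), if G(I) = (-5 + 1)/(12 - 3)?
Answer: -4/9 + I*√3 ≈ -0.44444 + 1.732*I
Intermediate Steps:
u(F) = F*(F + F²) (u(F) = (F² + F)*F = (F + F²)*F = F*(F + F²))
N(D, s) = √D
G(I) = -4/9
N(-3, -12) + G(u(0)) = √(-3) - 4/9 = I*√3 - 4/9 = -4/9 + I*√3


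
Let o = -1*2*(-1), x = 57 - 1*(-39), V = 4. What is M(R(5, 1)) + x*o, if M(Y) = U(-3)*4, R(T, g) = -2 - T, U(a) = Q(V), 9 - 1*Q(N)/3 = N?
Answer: 252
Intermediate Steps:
Q(N) = 27 - 3*N
U(a) = 15 (U(a) = 27 - 3*4 = 27 - 12 = 15)
x = 96 (x = 57 + 39 = 96)
M(Y) = 60 (M(Y) = 15*4 = 60)
o = 2 (o = -2*(-1) = 2)
M(R(5, 1)) + x*o = 60 + 96*2 = 60 + 192 = 252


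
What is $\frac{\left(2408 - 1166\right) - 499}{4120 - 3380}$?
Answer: $\frac{743}{740} \approx 1.0041$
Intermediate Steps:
$\frac{\left(2408 - 1166\right) - 499}{4120 - 3380} = \frac{1242 - 499}{740} = 743 \cdot \frac{1}{740} = \frac{743}{740}$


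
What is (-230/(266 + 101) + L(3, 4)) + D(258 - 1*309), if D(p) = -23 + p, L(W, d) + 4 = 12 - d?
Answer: -25920/367 ≈ -70.627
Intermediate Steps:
L(W, d) = 8 - d (L(W, d) = -4 + (12 - d) = 8 - d)
(-230/(266 + 101) + L(3, 4)) + D(258 - 1*309) = (-230/(266 + 101) + (8 - 1*4)) + (-23 + (258 - 1*309)) = (-230/367 + (8 - 4)) + (-23 + (258 - 309)) = (-230*1/367 + 4) + (-23 - 51) = (-230/367 + 4) - 74 = 1238/367 - 74 = -25920/367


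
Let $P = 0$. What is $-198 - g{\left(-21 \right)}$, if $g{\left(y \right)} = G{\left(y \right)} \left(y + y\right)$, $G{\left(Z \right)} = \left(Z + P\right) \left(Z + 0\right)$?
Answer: $18324$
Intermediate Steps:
$G{\left(Z \right)} = Z^{2}$ ($G{\left(Z \right)} = \left(Z + 0\right) \left(Z + 0\right) = Z Z = Z^{2}$)
$g{\left(y \right)} = 2 y^{3}$ ($g{\left(y \right)} = y^{2} \left(y + y\right) = y^{2} \cdot 2 y = 2 y^{3}$)
$-198 - g{\left(-21 \right)} = -198 - 2 \left(-21\right)^{3} = -198 - 2 \left(-9261\right) = -198 - -18522 = -198 + 18522 = 18324$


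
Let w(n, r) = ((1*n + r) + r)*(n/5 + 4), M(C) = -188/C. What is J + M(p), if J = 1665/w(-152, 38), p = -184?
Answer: 142409/76912 ≈ 1.8516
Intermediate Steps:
w(n, r) = (4 + n/5)*(n + 2*r) (w(n, r) = ((n + r) + r)*(n*(1/5) + 4) = (n + 2*r)*(n/5 + 4) = (n + 2*r)*(4 + n/5) = (4 + n/5)*(n + 2*r))
J = 2775/3344 (J = 1665/(4*(-152) + 8*38 + (1/5)*(-152)**2 + (2/5)*(-152)*38) = 1665/(-608 + 304 + (1/5)*23104 - 11552/5) = 1665/(-608 + 304 + 23104/5 - 11552/5) = 1665/(10032/5) = 1665*(5/10032) = 2775/3344 ≈ 0.82984)
J + M(p) = 2775/3344 - 188/(-184) = 2775/3344 - 188*(-1/184) = 2775/3344 + 47/46 = 142409/76912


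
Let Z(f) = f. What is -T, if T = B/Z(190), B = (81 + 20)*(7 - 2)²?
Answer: -505/38 ≈ -13.289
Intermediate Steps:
B = 2525 (B = 101*5² = 101*25 = 2525)
T = 505/38 (T = 2525/190 = 2525*(1/190) = 505/38 ≈ 13.289)
-T = -1*505/38 = -505/38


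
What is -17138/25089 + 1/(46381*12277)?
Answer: -9758712000017/14286166763793 ≈ -0.68309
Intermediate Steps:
-17138/25089 + 1/(46381*12277) = -17138*1/25089 + (1/46381)*(1/12277) = -17138/25089 + 1/569419537 = -9758712000017/14286166763793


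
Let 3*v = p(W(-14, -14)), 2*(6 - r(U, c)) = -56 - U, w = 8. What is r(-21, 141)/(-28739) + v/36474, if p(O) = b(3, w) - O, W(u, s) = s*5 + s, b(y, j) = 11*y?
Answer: 43947/174704381 ≈ 0.00025155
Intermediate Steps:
r(U, c) = 34 + U/2 (r(U, c) = 6 - (-56 - U)/2 = 6 + (28 + U/2) = 34 + U/2)
W(u, s) = 6*s (W(u, s) = 5*s + s = 6*s)
p(O) = 33 - O (p(O) = 11*3 - O = 33 - O)
v = 39 (v = (33 - 6*(-14))/3 = (33 - 1*(-84))/3 = (33 + 84)/3 = (⅓)*117 = 39)
r(-21, 141)/(-28739) + v/36474 = (34 + (½)*(-21))/(-28739) + 39/36474 = (34 - 21/2)*(-1/28739) + 39*(1/36474) = (47/2)*(-1/28739) + 13/12158 = -47/57478 + 13/12158 = 43947/174704381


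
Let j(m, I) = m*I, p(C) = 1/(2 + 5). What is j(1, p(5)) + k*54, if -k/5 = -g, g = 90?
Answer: 170101/7 ≈ 24300.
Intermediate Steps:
p(C) = ⅐ (p(C) = 1/7 = ⅐)
j(m, I) = I*m
k = 450 (k = -(-5)*90 = -5*(-90) = 450)
j(1, p(5)) + k*54 = (⅐)*1 + 450*54 = ⅐ + 24300 = 170101/7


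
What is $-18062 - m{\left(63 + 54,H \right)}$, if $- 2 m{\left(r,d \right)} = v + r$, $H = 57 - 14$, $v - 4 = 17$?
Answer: $-17993$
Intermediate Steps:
$v = 21$ ($v = 4 + 17 = 21$)
$H = 43$ ($H = 57 - 14 = 43$)
$m{\left(r,d \right)} = - \frac{21}{2} - \frac{r}{2}$ ($m{\left(r,d \right)} = - \frac{21 + r}{2} = - \frac{21}{2} - \frac{r}{2}$)
$-18062 - m{\left(63 + 54,H \right)} = -18062 - \left(- \frac{21}{2} - \frac{63 + 54}{2}\right) = -18062 - \left(- \frac{21}{2} - \frac{117}{2}\right) = -18062 - -69 = -18062 + 69 = -17993$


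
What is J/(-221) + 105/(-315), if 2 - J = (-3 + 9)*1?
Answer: -209/663 ≈ -0.31523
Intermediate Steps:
J = -4 (J = 2 - (-3 + 9) = 2 - 6 = -4)
J/(-221) + 105/(-315) = -4/(-221) + 105/(-315) = -4*(-1/221) + 105*(-1/315) = 4/221 - ⅓ = -209/663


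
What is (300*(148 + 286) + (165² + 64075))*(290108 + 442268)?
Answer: 162221284000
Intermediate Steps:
(300*(148 + 286) + (165² + 64075))*(290108 + 442268) = (300*434 + (27225 + 64075))*732376 = (130200 + 91300)*732376 = 221500*732376 = 162221284000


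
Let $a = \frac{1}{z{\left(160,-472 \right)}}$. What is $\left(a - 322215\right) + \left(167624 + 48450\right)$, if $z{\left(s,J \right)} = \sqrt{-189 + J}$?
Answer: $-106141 - \frac{i \sqrt{661}}{661} \approx -1.0614 \cdot 10^{5} - 0.038895 i$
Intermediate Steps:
$a = - \frac{i \sqrt{661}}{661}$ ($a = \frac{1}{\sqrt{-189 - 472}} = \frac{1}{\sqrt{-661}} = \frac{1}{i \sqrt{661}} = - \frac{i \sqrt{661}}{661} \approx - 0.038895 i$)
$\left(a - 322215\right) + \left(167624 + 48450\right) = \left(- \frac{i \sqrt{661}}{661} - 322215\right) + \left(167624 + 48450\right) = \left(-322215 - \frac{i \sqrt{661}}{661}\right) + 216074 = -106141 - \frac{i \sqrt{661}}{661}$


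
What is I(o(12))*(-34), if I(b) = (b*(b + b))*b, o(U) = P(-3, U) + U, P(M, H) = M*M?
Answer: -629748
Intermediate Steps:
P(M, H) = M²
o(U) = 9 + U (o(U) = (-3)² + U = 9 + U)
I(b) = 2*b³ (I(b) = (b*(2*b))*b = (2*b²)*b = 2*b³)
I(o(12))*(-34) = (2*(9 + 12)³)*(-34) = (2*21³)*(-34) = (2*9261)*(-34) = 18522*(-34) = -629748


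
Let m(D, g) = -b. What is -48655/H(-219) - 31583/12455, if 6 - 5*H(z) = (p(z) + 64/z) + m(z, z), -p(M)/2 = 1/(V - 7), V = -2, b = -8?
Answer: 1990663464881/15792940 ≈ 1.2605e+5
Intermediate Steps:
m(D, g) = 8 (m(D, g) = -1*(-8) = 8)
p(M) = 2/9 (p(M) = -2/(-2 - 7) = -2/(-9) = -2*(-⅑) = 2/9)
H(z) = -4/9 - 64/(5*z) (H(z) = 6/5 - ((2/9 + 64/z) + 8)/5 = 6/5 - (74/9 + 64/z)/5 = 6/5 + (-74/45 - 64/(5*z)) = -4/9 - 64/(5*z))
-48655/H(-219) - 31583/12455 = -48655*(-9855/(4*(-144 - 5*(-219)))) - 31583/12455 = -48655*(-9855/(4*(-144 + 1095))) - 31583*1/12455 = -48655/((4/45)*(-1/219)*951) - 31583/12455 = -48655/(-1268/3285) - 31583/12455 = -48655*(-3285/1268) - 31583/12455 = 159831675/1268 - 31583/12455 = 1990663464881/15792940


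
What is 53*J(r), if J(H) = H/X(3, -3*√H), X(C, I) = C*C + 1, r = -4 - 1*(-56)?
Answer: 1378/5 ≈ 275.60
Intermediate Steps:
r = 52 (r = -4 + 56 = 52)
X(C, I) = 1 + C² (X(C, I) = C² + 1 = 1 + C²)
J(H) = H/10 (J(H) = H/(1 + 3²) = H/(1 + 9) = H/10)
53*J(r) = 53*((⅒)*52) = 53*(26/5) = 1378/5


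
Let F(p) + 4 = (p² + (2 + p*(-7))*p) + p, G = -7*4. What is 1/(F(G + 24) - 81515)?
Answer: -1/81627 ≈ -1.2251e-5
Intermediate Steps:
G = -28
F(p) = -4 + p + p² + p*(2 - 7*p) (F(p) = -4 + ((p² + (2 + p*(-7))*p) + p) = -4 + ((p² + (2 - 7*p)*p) + p) = -4 + ((p² + p*(2 - 7*p)) + p) = -4 + (p + p² + p*(2 - 7*p)) = -4 + p + p² + p*(2 - 7*p))
1/(F(G + 24) - 81515) = 1/((-4 - 6*(-28 + 24)² + 3*(-28 + 24)) - 81515) = 1/((-4 - 6*(-4)² + 3*(-4)) - 81515) = 1/((-4 - 6*16 - 12) - 81515) = 1/((-4 - 96 - 12) - 81515) = 1/(-112 - 81515) = 1/(-81627) = -1/81627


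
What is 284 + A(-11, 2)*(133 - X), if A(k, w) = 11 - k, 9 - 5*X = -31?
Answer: 3034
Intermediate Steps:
X = 8 (X = 9/5 - 1/5*(-31) = 9/5 + 31/5 = 8)
284 + A(-11, 2)*(133 - X) = 284 + (11 - 1*(-11))*(133 - 1*8) = 284 + (11 + 11)*(133 - 8) = 284 + 22*125 = 284 + 2750 = 3034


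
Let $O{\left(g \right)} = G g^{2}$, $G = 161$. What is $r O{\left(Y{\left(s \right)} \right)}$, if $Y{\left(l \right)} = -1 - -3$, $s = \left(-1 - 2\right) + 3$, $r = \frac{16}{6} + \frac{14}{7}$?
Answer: $\frac{9016}{3} \approx 3005.3$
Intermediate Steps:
$r = \frac{14}{3}$ ($r = 16 \cdot \frac{1}{6} + 14 \cdot \frac{1}{7} = \frac{8}{3} + 2 = \frac{14}{3} \approx 4.6667$)
$s = 0$ ($s = -3 + 3 = 0$)
$Y{\left(l \right)} = 2$ ($Y{\left(l \right)} = -1 + 3 = 2$)
$O{\left(g \right)} = 161 g^{2}$
$r O{\left(Y{\left(s \right)} \right)} = \frac{14 \cdot 161 \cdot 2^{2}}{3} = \frac{14 \cdot 161 \cdot 4}{3} = \frac{14}{3} \cdot 644 = \frac{9016}{3}$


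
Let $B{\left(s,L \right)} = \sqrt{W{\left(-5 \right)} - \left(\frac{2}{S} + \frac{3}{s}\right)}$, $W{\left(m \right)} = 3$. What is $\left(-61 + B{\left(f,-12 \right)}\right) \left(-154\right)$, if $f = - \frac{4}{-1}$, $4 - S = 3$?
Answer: $9317$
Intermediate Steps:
$S = 1$ ($S = 4 - 3 = 1$)
$f = 4$ ($f = \left(-4\right) \left(-1\right) = 4$)
$B{\left(s,L \right)} = \sqrt{1 - \frac{3}{s}}$ ($B{\left(s,L \right)} = \sqrt{3 - \left(2 + \frac{3}{s}\right)} = \sqrt{1 - \frac{3}{s}}$)
$\left(-61 + B{\left(f,-12 \right)}\right) \left(-154\right) = \left(-61 + \sqrt{\frac{-3 + 4}{4}}\right) \left(-154\right) = \left(-61 + \sqrt{\frac{1}{4} \cdot 1}\right) \left(-154\right) = \left(-61 + \sqrt{\frac{1}{4}}\right) \left(-154\right) = \left(-61 + \frac{1}{2}\right) \left(-154\right) = \left(- \frac{121}{2}\right) \left(-154\right) = 9317$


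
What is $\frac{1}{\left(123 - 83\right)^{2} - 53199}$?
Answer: $- \frac{1}{51599} \approx -1.938 \cdot 10^{-5}$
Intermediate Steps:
$\frac{1}{\left(123 - 83\right)^{2} - 53199} = \frac{1}{40^{2} - 53199} = \frac{1}{1600 - 53199} = \frac{1}{-51599} = - \frac{1}{51599}$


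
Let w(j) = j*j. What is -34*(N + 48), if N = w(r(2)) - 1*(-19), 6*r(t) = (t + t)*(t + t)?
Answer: -22678/9 ≈ -2519.8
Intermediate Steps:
r(t) = 2*t**2/3 (r(t) = ((t + t)*(t + t))/6 = ((2*t)*(2*t))/6 = (4*t**2)/6 = 2*t**2/3)
w(j) = j**2
N = 235/9 (N = ((2/3)*2**2)**2 - 1*(-19) = ((2/3)*4)**2 + 19 = (8/3)**2 + 19 = 64/9 + 19 = 235/9 ≈ 26.111)
-34*(N + 48) = -34*(235/9 + 48) = -34*667/9 = -22678/9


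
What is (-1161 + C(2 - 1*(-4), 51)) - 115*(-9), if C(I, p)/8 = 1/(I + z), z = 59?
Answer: -8182/65 ≈ -125.88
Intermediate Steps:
C(I, p) = 8/(59 + I) (C(I, p) = 8/(I + 59) = 8/(59 + I))
(-1161 + C(2 - 1*(-4), 51)) - 115*(-9) = (-1161 + 8/(59 + (2 - 1*(-4)))) - 115*(-9) = (-1161 + 8/(59 + (2 + 4))) + 1035 = (-1161 + 8/(59 + 6)) + 1035 = (-1161 + 8/65) + 1035 = -75457/65 + 1035 = -8182/65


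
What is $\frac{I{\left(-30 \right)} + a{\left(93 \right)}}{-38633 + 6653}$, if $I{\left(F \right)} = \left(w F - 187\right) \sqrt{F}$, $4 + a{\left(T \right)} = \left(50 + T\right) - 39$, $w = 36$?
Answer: $- \frac{5}{1599} + \frac{1267 i \sqrt{30}}{31980} \approx -0.003127 + 0.217 i$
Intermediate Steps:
$a{\left(T \right)} = 7 + T$ ($a{\left(T \right)} = -4 + \left(\left(50 + T\right) - 39\right) = -4 + \left(11 + T\right) = 7 + T$)
$I{\left(F \right)} = \sqrt{F} \left(-187 + 36 F\right)$ ($I{\left(F \right)} = \left(36 F - 187\right) \sqrt{F} = \left(-187 + 36 F\right) \sqrt{F} = \sqrt{F} \left(-187 + 36 F\right)$)
$\frac{I{\left(-30 \right)} + a{\left(93 \right)}}{-38633 + 6653} = \frac{\sqrt{-30} \left(-187 + 36 \left(-30\right)\right) + \left(7 + 93\right)}{-38633 + 6653} = \frac{i \sqrt{30} \left(-187 - 1080\right) + 100}{-31980} = \left(i \sqrt{30} \left(-1267\right) + 100\right) \left(- \frac{1}{31980}\right) = \left(- 1267 i \sqrt{30} + 100\right) \left(- \frac{1}{31980}\right) = \left(100 - 1267 i \sqrt{30}\right) \left(- \frac{1}{31980}\right) = - \frac{5}{1599} + \frac{1267 i \sqrt{30}}{31980}$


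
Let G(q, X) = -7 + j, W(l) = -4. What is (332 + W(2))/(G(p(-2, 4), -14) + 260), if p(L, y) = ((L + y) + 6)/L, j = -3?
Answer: 164/125 ≈ 1.3120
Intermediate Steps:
p(L, y) = (6 + L + y)/L
G(q, X) = -10 (G(q, X) = -7 - 3 = -10)
(332 + W(2))/(G(p(-2, 4), -14) + 260) = (332 - 4)/(-10 + 260) = 328/250 = 328*(1/250) = 164/125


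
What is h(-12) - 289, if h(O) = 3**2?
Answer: -280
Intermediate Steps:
h(O) = 9
h(-12) - 289 = 9 - 289 = -280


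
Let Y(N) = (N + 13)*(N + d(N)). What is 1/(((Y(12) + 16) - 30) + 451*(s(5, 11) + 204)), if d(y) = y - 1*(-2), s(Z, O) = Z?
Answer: 1/94895 ≈ 1.0538e-5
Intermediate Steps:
d(y) = 2 + y (d(y) = y + 2 = 2 + y)
Y(N) = (2 + 2*N)*(13 + N) (Y(N) = (N + 13)*(N + (2 + N)) = (13 + N)*(2 + 2*N) = (2 + 2*N)*(13 + N))
1/(((Y(12) + 16) - 30) + 451*(s(5, 11) + 204)) = 1/((((26 + 2*12² + 28*12) + 16) - 30) + 451*(5 + 204)) = 1/((((26 + 2*144 + 336) + 16) - 30) + 451*209) = 1/((((26 + 288 + 336) + 16) - 30) + 94259) = 1/(((650 + 16) - 30) + 94259) = 1/((666 - 30) + 94259) = 1/(636 + 94259) = 1/94895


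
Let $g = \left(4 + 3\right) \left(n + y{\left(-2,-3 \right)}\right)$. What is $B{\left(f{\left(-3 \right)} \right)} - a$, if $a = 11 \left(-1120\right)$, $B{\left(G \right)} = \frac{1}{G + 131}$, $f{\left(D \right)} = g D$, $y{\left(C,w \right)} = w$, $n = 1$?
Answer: $\frac{2131361}{173} \approx 12320.0$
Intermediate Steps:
$g = -14$ ($g = \left(4 + 3\right) \left(1 - 3\right) = 7 \left(-2\right) = -14$)
$f{\left(D \right)} = - 14 D$
$B{\left(G \right)} = \frac{1}{131 + G}$
$a = -12320$
$B{\left(f{\left(-3 \right)} \right)} - a = \frac{1}{131 - -42} - -12320 = \frac{1}{131 + 42} + 12320 = \frac{1}{173} + 12320 = \frac{2131361}{173}$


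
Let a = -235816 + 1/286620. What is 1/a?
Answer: -286620/67589581919 ≈ -4.2406e-6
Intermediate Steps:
a = -67589581919/286620 (a = -235816 + 1/286620 = -67589581919/286620 ≈ -2.3582e+5)
1/a = 1/(-67589581919/286620) = -286620/67589581919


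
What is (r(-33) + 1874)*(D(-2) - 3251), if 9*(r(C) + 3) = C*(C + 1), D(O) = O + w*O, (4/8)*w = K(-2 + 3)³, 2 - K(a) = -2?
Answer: -20931185/3 ≈ -6.9771e+6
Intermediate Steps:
K(a) = 4 (K(a) = 2 - 1*(-2) = 2 + 2 = 4)
w = 128 (w = 2*4³ = 2*64 = 128)
D(O) = 129*O (D(O) = O + 128*O = 129*O)
r(C) = -3 + C*(1 + C)/9 (r(C) = -3 + (C*(C + 1))/9 = -3 + (C*(1 + C))/9 = -3 + C*(1 + C)/9)
(r(-33) + 1874)*(D(-2) - 3251) = ((-3 + (⅑)*(-33) + (⅑)*(-33)²) + 1874)*(129*(-2) - 3251) = ((-3 - 11/3 + (⅑)*1089) + 1874)*(-258 - 3251) = ((-3 - 11/3 + 121) + 1874)*(-3509) = (343/3 + 1874)*(-3509) = (5965/3)*(-3509) = -20931185/3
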